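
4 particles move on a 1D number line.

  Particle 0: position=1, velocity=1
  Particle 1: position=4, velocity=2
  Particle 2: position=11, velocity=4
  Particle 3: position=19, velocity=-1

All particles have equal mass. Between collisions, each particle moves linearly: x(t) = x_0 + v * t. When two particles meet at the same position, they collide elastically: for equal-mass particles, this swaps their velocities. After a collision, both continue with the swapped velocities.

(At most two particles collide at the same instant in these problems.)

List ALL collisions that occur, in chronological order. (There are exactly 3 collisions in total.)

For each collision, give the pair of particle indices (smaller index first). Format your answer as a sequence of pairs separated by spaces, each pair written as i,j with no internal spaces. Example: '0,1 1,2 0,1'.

Collision at t=8/5: particles 2 and 3 swap velocities; positions: p0=13/5 p1=36/5 p2=87/5 p3=87/5; velocities now: v0=1 v1=2 v2=-1 v3=4
Collision at t=5: particles 1 and 2 swap velocities; positions: p0=6 p1=14 p2=14 p3=31; velocities now: v0=1 v1=-1 v2=2 v3=4
Collision at t=9: particles 0 and 1 swap velocities; positions: p0=10 p1=10 p2=22 p3=47; velocities now: v0=-1 v1=1 v2=2 v3=4

Answer: 2,3 1,2 0,1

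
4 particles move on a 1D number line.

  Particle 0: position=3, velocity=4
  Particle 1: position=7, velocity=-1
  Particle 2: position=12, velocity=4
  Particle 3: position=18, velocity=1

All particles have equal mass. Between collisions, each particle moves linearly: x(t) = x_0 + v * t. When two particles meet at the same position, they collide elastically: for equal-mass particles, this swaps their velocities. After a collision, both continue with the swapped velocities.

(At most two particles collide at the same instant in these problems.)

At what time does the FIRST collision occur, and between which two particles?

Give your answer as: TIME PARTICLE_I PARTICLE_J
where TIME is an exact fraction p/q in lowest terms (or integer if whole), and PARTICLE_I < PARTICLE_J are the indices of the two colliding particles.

Answer: 4/5 0 1

Derivation:
Pair (0,1): pos 3,7 vel 4,-1 -> gap=4, closing at 5/unit, collide at t=4/5
Pair (1,2): pos 7,12 vel -1,4 -> not approaching (rel speed -5 <= 0)
Pair (2,3): pos 12,18 vel 4,1 -> gap=6, closing at 3/unit, collide at t=2
Earliest collision: t=4/5 between 0 and 1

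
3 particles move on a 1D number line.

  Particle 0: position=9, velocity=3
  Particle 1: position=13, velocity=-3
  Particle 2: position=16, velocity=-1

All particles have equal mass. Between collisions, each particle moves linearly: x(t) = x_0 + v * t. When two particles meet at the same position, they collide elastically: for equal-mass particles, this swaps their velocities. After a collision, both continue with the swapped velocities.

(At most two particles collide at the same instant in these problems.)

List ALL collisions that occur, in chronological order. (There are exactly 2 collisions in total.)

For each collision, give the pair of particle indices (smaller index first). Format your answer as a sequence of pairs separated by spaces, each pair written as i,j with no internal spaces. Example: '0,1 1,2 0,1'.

Answer: 0,1 1,2

Derivation:
Collision at t=2/3: particles 0 and 1 swap velocities; positions: p0=11 p1=11 p2=46/3; velocities now: v0=-3 v1=3 v2=-1
Collision at t=7/4: particles 1 and 2 swap velocities; positions: p0=31/4 p1=57/4 p2=57/4; velocities now: v0=-3 v1=-1 v2=3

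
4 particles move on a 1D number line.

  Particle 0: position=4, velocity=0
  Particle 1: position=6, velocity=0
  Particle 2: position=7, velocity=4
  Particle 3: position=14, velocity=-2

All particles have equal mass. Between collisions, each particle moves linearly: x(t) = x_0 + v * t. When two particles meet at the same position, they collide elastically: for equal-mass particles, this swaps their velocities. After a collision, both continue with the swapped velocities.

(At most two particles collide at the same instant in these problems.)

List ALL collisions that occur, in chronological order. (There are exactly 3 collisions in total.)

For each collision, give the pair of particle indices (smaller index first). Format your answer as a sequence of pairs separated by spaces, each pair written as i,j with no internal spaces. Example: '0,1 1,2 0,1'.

Collision at t=7/6: particles 2 and 3 swap velocities; positions: p0=4 p1=6 p2=35/3 p3=35/3; velocities now: v0=0 v1=0 v2=-2 v3=4
Collision at t=4: particles 1 and 2 swap velocities; positions: p0=4 p1=6 p2=6 p3=23; velocities now: v0=0 v1=-2 v2=0 v3=4
Collision at t=5: particles 0 and 1 swap velocities; positions: p0=4 p1=4 p2=6 p3=27; velocities now: v0=-2 v1=0 v2=0 v3=4

Answer: 2,3 1,2 0,1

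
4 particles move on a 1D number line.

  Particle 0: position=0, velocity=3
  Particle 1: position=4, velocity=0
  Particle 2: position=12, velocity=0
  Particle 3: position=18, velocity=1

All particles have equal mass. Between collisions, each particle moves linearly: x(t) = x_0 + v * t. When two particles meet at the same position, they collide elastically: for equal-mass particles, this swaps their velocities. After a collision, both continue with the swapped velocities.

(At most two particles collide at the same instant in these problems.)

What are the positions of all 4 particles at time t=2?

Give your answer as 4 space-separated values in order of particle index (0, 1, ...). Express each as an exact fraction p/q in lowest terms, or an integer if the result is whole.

Collision at t=4/3: particles 0 and 1 swap velocities; positions: p0=4 p1=4 p2=12 p3=58/3; velocities now: v0=0 v1=3 v2=0 v3=1
Advance to t=2 (no further collisions before then); velocities: v0=0 v1=3 v2=0 v3=1; positions = 4 6 12 20

Answer: 4 6 12 20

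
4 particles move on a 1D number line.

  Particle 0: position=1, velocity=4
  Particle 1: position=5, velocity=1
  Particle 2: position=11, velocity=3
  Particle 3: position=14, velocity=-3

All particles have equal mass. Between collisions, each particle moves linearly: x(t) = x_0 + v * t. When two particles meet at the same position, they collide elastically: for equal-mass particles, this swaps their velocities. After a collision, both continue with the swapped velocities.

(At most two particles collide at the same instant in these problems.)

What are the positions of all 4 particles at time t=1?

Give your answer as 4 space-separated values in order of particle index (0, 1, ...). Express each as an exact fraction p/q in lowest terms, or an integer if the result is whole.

Collision at t=1/2: particles 2 and 3 swap velocities; positions: p0=3 p1=11/2 p2=25/2 p3=25/2; velocities now: v0=4 v1=1 v2=-3 v3=3
Advance to t=1 (no further collisions before then); velocities: v0=4 v1=1 v2=-3 v3=3; positions = 5 6 11 14

Answer: 5 6 11 14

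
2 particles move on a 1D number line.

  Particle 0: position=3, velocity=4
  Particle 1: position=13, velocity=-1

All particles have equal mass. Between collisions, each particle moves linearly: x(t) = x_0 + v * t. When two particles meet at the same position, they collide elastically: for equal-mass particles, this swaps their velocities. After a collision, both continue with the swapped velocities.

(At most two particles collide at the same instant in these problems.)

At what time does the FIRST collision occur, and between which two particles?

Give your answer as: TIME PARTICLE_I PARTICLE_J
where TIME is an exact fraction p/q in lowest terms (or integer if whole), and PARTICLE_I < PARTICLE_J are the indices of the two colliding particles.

Pair (0,1): pos 3,13 vel 4,-1 -> gap=10, closing at 5/unit, collide at t=2
Earliest collision: t=2 between 0 and 1

Answer: 2 0 1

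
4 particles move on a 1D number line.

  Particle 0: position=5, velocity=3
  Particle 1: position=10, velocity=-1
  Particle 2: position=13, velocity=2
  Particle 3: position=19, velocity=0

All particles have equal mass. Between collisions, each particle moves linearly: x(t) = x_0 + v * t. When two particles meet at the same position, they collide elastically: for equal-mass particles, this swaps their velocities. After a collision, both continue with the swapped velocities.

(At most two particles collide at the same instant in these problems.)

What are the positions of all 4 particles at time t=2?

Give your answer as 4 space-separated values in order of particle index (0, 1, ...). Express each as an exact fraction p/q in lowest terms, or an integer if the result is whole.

Collision at t=5/4: particles 0 and 1 swap velocities; positions: p0=35/4 p1=35/4 p2=31/2 p3=19; velocities now: v0=-1 v1=3 v2=2 v3=0
Advance to t=2 (no further collisions before then); velocities: v0=-1 v1=3 v2=2 v3=0; positions = 8 11 17 19

Answer: 8 11 17 19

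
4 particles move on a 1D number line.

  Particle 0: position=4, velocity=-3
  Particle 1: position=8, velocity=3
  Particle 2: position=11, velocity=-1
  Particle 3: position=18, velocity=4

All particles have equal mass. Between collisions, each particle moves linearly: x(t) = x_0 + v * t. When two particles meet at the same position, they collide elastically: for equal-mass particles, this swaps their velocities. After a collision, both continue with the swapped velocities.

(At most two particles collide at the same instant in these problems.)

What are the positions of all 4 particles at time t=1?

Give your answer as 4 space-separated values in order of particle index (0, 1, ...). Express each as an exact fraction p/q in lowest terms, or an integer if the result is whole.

Collision at t=3/4: particles 1 and 2 swap velocities; positions: p0=7/4 p1=41/4 p2=41/4 p3=21; velocities now: v0=-3 v1=-1 v2=3 v3=4
Advance to t=1 (no further collisions before then); velocities: v0=-3 v1=-1 v2=3 v3=4; positions = 1 10 11 22

Answer: 1 10 11 22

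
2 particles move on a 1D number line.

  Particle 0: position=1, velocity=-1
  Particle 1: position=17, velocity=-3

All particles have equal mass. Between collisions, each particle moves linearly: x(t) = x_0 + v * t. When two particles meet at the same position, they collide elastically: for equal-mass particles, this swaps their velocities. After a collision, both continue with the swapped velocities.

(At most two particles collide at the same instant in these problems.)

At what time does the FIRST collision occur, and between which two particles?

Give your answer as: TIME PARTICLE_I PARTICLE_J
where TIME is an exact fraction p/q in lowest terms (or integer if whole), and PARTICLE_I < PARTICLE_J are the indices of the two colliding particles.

Answer: 8 0 1

Derivation:
Pair (0,1): pos 1,17 vel -1,-3 -> gap=16, closing at 2/unit, collide at t=8
Earliest collision: t=8 between 0 and 1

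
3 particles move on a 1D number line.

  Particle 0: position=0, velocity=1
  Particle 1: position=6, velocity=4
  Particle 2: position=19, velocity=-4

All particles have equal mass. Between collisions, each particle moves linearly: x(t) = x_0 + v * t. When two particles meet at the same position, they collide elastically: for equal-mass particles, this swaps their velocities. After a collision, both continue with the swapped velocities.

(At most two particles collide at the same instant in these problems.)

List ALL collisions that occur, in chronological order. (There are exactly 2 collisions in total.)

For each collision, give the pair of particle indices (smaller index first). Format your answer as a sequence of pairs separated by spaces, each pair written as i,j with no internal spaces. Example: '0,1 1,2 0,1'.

Answer: 1,2 0,1

Derivation:
Collision at t=13/8: particles 1 and 2 swap velocities; positions: p0=13/8 p1=25/2 p2=25/2; velocities now: v0=1 v1=-4 v2=4
Collision at t=19/5: particles 0 and 1 swap velocities; positions: p0=19/5 p1=19/5 p2=106/5; velocities now: v0=-4 v1=1 v2=4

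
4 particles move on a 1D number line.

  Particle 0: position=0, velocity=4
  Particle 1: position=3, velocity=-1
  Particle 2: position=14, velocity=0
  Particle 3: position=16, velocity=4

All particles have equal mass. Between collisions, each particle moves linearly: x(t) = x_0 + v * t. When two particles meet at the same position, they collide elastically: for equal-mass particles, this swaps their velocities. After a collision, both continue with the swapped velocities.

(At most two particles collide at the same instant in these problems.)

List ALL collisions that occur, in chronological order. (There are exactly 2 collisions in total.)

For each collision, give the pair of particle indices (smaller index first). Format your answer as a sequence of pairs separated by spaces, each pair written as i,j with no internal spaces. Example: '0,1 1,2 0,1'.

Collision at t=3/5: particles 0 and 1 swap velocities; positions: p0=12/5 p1=12/5 p2=14 p3=92/5; velocities now: v0=-1 v1=4 v2=0 v3=4
Collision at t=7/2: particles 1 and 2 swap velocities; positions: p0=-1/2 p1=14 p2=14 p3=30; velocities now: v0=-1 v1=0 v2=4 v3=4

Answer: 0,1 1,2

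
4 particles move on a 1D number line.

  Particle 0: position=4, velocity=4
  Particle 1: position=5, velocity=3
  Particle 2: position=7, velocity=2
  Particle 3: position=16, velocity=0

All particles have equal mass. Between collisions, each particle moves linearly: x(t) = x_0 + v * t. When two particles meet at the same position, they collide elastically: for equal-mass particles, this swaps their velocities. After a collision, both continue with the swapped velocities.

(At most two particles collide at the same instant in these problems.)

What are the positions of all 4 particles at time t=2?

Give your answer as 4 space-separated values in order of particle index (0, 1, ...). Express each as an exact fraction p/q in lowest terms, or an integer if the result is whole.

Answer: 11 11 12 16

Derivation:
Collision at t=1: particles 0 and 1 swap velocities; positions: p0=8 p1=8 p2=9 p3=16; velocities now: v0=3 v1=4 v2=2 v3=0
Collision at t=3/2: particles 1 and 2 swap velocities; positions: p0=19/2 p1=10 p2=10 p3=16; velocities now: v0=3 v1=2 v2=4 v3=0
Collision at t=2: particles 0 and 1 swap velocities; positions: p0=11 p1=11 p2=12 p3=16; velocities now: v0=2 v1=3 v2=4 v3=0
Advance to t=2 (no further collisions before then); velocities: v0=2 v1=3 v2=4 v3=0; positions = 11 11 12 16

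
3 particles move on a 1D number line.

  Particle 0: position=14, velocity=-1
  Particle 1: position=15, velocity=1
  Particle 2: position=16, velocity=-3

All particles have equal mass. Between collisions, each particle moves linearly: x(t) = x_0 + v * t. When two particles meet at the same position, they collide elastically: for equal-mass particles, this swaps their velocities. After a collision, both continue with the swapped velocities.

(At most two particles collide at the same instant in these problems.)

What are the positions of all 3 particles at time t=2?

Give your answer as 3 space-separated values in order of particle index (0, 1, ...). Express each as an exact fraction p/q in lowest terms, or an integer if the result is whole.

Answer: 10 12 17

Derivation:
Collision at t=1/4: particles 1 and 2 swap velocities; positions: p0=55/4 p1=61/4 p2=61/4; velocities now: v0=-1 v1=-3 v2=1
Collision at t=1: particles 0 and 1 swap velocities; positions: p0=13 p1=13 p2=16; velocities now: v0=-3 v1=-1 v2=1
Advance to t=2 (no further collisions before then); velocities: v0=-3 v1=-1 v2=1; positions = 10 12 17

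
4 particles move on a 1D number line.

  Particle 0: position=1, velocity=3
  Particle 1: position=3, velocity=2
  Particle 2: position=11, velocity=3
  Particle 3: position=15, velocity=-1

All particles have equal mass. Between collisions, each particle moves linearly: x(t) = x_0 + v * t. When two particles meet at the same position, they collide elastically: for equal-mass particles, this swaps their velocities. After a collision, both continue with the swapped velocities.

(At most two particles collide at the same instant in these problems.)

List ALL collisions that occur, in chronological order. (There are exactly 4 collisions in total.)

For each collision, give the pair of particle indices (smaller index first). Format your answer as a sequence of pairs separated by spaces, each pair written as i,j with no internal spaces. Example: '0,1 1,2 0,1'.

Answer: 2,3 0,1 1,2 0,1

Derivation:
Collision at t=1: particles 2 and 3 swap velocities; positions: p0=4 p1=5 p2=14 p3=14; velocities now: v0=3 v1=2 v2=-1 v3=3
Collision at t=2: particles 0 and 1 swap velocities; positions: p0=7 p1=7 p2=13 p3=17; velocities now: v0=2 v1=3 v2=-1 v3=3
Collision at t=7/2: particles 1 and 2 swap velocities; positions: p0=10 p1=23/2 p2=23/2 p3=43/2; velocities now: v0=2 v1=-1 v2=3 v3=3
Collision at t=4: particles 0 and 1 swap velocities; positions: p0=11 p1=11 p2=13 p3=23; velocities now: v0=-1 v1=2 v2=3 v3=3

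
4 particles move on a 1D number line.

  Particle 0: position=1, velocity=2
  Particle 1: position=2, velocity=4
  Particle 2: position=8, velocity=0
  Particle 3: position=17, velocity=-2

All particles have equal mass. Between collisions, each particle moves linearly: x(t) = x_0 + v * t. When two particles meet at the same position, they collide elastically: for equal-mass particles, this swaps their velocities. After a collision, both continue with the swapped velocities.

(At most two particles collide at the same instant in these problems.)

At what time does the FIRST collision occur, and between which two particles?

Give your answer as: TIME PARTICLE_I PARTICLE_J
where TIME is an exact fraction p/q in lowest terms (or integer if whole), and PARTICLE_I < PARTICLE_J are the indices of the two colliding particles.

Answer: 3/2 1 2

Derivation:
Pair (0,1): pos 1,2 vel 2,4 -> not approaching (rel speed -2 <= 0)
Pair (1,2): pos 2,8 vel 4,0 -> gap=6, closing at 4/unit, collide at t=3/2
Pair (2,3): pos 8,17 vel 0,-2 -> gap=9, closing at 2/unit, collide at t=9/2
Earliest collision: t=3/2 between 1 and 2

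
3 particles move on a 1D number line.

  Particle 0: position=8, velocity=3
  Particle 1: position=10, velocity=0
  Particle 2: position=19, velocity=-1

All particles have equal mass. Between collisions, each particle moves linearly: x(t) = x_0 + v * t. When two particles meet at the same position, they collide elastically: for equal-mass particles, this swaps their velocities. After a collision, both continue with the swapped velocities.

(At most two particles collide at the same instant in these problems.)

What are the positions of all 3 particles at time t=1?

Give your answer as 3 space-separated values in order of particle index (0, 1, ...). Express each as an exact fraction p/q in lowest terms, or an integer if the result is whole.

Answer: 10 11 18

Derivation:
Collision at t=2/3: particles 0 and 1 swap velocities; positions: p0=10 p1=10 p2=55/3; velocities now: v0=0 v1=3 v2=-1
Advance to t=1 (no further collisions before then); velocities: v0=0 v1=3 v2=-1; positions = 10 11 18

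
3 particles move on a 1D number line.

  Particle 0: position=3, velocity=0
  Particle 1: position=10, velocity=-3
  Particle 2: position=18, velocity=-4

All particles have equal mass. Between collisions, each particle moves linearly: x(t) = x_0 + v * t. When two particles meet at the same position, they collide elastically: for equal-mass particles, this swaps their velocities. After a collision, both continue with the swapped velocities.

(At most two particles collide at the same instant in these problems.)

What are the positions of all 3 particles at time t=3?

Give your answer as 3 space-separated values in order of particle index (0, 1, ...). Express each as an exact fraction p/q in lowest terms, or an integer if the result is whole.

Answer: 1 3 6

Derivation:
Collision at t=7/3: particles 0 and 1 swap velocities; positions: p0=3 p1=3 p2=26/3; velocities now: v0=-3 v1=0 v2=-4
Advance to t=3 (no further collisions before then); velocities: v0=-3 v1=0 v2=-4; positions = 1 3 6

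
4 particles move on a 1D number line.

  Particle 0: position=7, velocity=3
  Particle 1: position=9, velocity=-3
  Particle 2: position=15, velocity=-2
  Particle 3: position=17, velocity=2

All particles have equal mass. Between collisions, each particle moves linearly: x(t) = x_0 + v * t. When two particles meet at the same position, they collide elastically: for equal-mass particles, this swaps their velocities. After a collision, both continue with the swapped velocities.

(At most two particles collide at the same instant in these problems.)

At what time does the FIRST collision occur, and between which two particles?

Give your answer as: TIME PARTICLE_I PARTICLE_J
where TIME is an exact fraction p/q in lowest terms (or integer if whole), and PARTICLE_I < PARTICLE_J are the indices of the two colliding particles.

Pair (0,1): pos 7,9 vel 3,-3 -> gap=2, closing at 6/unit, collide at t=1/3
Pair (1,2): pos 9,15 vel -3,-2 -> not approaching (rel speed -1 <= 0)
Pair (2,3): pos 15,17 vel -2,2 -> not approaching (rel speed -4 <= 0)
Earliest collision: t=1/3 between 0 and 1

Answer: 1/3 0 1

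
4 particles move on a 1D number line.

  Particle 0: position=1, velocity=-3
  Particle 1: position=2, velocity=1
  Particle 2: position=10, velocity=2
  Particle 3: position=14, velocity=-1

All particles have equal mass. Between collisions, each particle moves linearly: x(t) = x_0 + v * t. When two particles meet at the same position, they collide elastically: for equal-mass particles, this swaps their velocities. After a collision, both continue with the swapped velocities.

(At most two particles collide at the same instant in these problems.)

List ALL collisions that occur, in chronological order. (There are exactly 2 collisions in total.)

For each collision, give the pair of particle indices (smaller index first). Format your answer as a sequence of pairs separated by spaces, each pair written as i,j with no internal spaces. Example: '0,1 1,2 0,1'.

Answer: 2,3 1,2

Derivation:
Collision at t=4/3: particles 2 and 3 swap velocities; positions: p0=-3 p1=10/3 p2=38/3 p3=38/3; velocities now: v0=-3 v1=1 v2=-1 v3=2
Collision at t=6: particles 1 and 2 swap velocities; positions: p0=-17 p1=8 p2=8 p3=22; velocities now: v0=-3 v1=-1 v2=1 v3=2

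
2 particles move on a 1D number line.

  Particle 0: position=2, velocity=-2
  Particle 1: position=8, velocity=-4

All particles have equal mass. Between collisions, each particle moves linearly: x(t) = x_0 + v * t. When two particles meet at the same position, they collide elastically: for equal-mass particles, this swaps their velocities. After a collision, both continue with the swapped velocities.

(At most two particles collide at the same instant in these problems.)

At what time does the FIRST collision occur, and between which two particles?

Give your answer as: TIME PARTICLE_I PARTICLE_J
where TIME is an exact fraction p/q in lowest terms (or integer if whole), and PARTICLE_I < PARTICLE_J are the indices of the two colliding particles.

Pair (0,1): pos 2,8 vel -2,-4 -> gap=6, closing at 2/unit, collide at t=3
Earliest collision: t=3 between 0 and 1

Answer: 3 0 1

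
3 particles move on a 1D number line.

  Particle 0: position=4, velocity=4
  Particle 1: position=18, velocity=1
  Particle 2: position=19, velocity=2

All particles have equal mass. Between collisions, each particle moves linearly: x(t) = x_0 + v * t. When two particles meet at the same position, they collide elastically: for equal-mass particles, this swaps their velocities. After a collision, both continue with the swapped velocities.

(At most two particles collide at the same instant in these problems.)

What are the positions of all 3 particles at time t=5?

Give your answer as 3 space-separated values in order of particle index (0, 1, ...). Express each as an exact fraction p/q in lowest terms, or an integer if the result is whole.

Collision at t=14/3: particles 0 and 1 swap velocities; positions: p0=68/3 p1=68/3 p2=85/3; velocities now: v0=1 v1=4 v2=2
Advance to t=5 (no further collisions before then); velocities: v0=1 v1=4 v2=2; positions = 23 24 29

Answer: 23 24 29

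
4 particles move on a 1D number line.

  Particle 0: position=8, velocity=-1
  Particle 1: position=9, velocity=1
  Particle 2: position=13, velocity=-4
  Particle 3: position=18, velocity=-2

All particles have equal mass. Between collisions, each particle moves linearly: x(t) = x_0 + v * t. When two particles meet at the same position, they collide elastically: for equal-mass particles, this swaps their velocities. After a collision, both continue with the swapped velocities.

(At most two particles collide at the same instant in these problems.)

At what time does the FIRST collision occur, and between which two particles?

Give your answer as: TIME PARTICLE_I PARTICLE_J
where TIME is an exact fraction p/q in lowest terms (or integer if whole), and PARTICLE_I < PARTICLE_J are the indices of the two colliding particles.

Answer: 4/5 1 2

Derivation:
Pair (0,1): pos 8,9 vel -1,1 -> not approaching (rel speed -2 <= 0)
Pair (1,2): pos 9,13 vel 1,-4 -> gap=4, closing at 5/unit, collide at t=4/5
Pair (2,3): pos 13,18 vel -4,-2 -> not approaching (rel speed -2 <= 0)
Earliest collision: t=4/5 between 1 and 2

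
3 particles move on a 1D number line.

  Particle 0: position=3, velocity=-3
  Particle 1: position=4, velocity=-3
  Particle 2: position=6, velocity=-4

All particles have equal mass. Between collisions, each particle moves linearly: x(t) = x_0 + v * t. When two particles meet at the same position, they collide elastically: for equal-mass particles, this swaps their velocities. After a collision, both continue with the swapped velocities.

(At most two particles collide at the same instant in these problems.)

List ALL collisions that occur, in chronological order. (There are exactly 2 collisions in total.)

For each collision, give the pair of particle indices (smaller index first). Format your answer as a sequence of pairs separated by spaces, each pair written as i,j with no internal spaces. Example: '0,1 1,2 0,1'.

Collision at t=2: particles 1 and 2 swap velocities; positions: p0=-3 p1=-2 p2=-2; velocities now: v0=-3 v1=-4 v2=-3
Collision at t=3: particles 0 and 1 swap velocities; positions: p0=-6 p1=-6 p2=-5; velocities now: v0=-4 v1=-3 v2=-3

Answer: 1,2 0,1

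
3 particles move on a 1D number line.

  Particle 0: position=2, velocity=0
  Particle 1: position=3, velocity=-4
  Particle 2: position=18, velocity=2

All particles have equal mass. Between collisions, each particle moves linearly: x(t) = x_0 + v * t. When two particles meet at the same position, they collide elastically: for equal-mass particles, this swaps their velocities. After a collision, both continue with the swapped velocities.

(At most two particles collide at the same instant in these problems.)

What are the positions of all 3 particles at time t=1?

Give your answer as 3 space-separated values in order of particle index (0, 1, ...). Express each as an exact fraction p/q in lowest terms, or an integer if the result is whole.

Collision at t=1/4: particles 0 and 1 swap velocities; positions: p0=2 p1=2 p2=37/2; velocities now: v0=-4 v1=0 v2=2
Advance to t=1 (no further collisions before then); velocities: v0=-4 v1=0 v2=2; positions = -1 2 20

Answer: -1 2 20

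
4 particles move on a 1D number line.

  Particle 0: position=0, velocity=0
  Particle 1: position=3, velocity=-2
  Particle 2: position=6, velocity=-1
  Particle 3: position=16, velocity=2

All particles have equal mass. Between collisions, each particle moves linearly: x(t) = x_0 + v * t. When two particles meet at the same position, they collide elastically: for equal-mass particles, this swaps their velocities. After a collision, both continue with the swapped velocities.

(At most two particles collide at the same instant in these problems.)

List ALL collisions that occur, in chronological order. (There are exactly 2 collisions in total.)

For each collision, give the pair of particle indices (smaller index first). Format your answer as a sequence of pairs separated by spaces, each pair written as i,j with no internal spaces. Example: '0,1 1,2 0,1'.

Collision at t=3/2: particles 0 and 1 swap velocities; positions: p0=0 p1=0 p2=9/2 p3=19; velocities now: v0=-2 v1=0 v2=-1 v3=2
Collision at t=6: particles 1 and 2 swap velocities; positions: p0=-9 p1=0 p2=0 p3=28; velocities now: v0=-2 v1=-1 v2=0 v3=2

Answer: 0,1 1,2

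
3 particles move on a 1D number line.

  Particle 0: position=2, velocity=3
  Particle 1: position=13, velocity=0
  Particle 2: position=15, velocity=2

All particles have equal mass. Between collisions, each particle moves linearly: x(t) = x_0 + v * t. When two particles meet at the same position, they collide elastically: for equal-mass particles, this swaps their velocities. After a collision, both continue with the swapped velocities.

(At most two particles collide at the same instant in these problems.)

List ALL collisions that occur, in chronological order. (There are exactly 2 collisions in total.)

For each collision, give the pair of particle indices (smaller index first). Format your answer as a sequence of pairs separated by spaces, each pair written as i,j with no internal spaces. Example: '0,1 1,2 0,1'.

Answer: 0,1 1,2

Derivation:
Collision at t=11/3: particles 0 and 1 swap velocities; positions: p0=13 p1=13 p2=67/3; velocities now: v0=0 v1=3 v2=2
Collision at t=13: particles 1 and 2 swap velocities; positions: p0=13 p1=41 p2=41; velocities now: v0=0 v1=2 v2=3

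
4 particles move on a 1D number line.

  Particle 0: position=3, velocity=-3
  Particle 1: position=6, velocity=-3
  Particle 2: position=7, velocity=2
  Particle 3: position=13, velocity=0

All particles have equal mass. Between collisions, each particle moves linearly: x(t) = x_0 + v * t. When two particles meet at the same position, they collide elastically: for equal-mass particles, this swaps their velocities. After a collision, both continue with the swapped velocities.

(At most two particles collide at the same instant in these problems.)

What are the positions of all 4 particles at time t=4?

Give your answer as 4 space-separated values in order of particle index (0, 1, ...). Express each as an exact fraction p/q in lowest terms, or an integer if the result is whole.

Collision at t=3: particles 2 and 3 swap velocities; positions: p0=-6 p1=-3 p2=13 p3=13; velocities now: v0=-3 v1=-3 v2=0 v3=2
Advance to t=4 (no further collisions before then); velocities: v0=-3 v1=-3 v2=0 v3=2; positions = -9 -6 13 15

Answer: -9 -6 13 15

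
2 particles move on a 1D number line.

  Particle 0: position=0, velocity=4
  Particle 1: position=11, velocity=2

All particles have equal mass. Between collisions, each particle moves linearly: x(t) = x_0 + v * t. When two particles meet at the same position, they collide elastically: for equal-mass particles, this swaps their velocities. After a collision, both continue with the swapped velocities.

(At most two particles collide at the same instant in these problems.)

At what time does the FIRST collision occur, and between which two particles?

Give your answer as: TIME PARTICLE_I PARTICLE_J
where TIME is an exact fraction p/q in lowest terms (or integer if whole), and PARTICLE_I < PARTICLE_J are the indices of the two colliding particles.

Answer: 11/2 0 1

Derivation:
Pair (0,1): pos 0,11 vel 4,2 -> gap=11, closing at 2/unit, collide at t=11/2
Earliest collision: t=11/2 between 0 and 1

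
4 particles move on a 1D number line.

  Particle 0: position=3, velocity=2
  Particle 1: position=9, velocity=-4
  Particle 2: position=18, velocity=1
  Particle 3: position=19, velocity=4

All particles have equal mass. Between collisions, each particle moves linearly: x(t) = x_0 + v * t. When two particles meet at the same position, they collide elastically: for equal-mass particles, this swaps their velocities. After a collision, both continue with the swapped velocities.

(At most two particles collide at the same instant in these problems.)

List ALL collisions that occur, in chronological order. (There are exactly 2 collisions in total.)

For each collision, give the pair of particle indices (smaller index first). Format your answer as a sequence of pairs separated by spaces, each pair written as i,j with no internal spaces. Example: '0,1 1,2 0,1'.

Collision at t=1: particles 0 and 1 swap velocities; positions: p0=5 p1=5 p2=19 p3=23; velocities now: v0=-4 v1=2 v2=1 v3=4
Collision at t=15: particles 1 and 2 swap velocities; positions: p0=-51 p1=33 p2=33 p3=79; velocities now: v0=-4 v1=1 v2=2 v3=4

Answer: 0,1 1,2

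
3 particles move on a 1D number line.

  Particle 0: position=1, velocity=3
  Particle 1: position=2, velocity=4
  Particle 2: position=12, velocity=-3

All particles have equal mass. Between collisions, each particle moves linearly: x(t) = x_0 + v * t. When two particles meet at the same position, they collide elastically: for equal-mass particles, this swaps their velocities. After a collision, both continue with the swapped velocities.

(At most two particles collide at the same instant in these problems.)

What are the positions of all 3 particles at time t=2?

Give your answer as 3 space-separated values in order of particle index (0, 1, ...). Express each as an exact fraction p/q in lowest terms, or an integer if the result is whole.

Answer: 6 7 10

Derivation:
Collision at t=10/7: particles 1 and 2 swap velocities; positions: p0=37/7 p1=54/7 p2=54/7; velocities now: v0=3 v1=-3 v2=4
Collision at t=11/6: particles 0 and 1 swap velocities; positions: p0=13/2 p1=13/2 p2=28/3; velocities now: v0=-3 v1=3 v2=4
Advance to t=2 (no further collisions before then); velocities: v0=-3 v1=3 v2=4; positions = 6 7 10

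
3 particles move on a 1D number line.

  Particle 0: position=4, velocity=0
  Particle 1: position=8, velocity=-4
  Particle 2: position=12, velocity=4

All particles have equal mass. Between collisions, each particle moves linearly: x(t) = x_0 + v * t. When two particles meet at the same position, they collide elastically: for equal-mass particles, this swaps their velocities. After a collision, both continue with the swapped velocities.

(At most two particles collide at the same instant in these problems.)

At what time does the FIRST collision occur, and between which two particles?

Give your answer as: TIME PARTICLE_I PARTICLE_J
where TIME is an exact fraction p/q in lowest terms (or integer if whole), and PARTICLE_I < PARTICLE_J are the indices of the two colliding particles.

Answer: 1 0 1

Derivation:
Pair (0,1): pos 4,8 vel 0,-4 -> gap=4, closing at 4/unit, collide at t=1
Pair (1,2): pos 8,12 vel -4,4 -> not approaching (rel speed -8 <= 0)
Earliest collision: t=1 between 0 and 1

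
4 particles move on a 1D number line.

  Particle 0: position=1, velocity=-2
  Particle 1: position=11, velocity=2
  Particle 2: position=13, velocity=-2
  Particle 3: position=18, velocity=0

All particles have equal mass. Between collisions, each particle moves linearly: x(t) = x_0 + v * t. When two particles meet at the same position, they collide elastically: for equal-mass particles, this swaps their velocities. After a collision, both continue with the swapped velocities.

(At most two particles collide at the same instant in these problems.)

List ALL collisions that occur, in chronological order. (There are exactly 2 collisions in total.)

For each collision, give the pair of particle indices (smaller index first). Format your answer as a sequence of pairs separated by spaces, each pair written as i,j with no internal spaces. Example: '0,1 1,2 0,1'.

Collision at t=1/2: particles 1 and 2 swap velocities; positions: p0=0 p1=12 p2=12 p3=18; velocities now: v0=-2 v1=-2 v2=2 v3=0
Collision at t=7/2: particles 2 and 3 swap velocities; positions: p0=-6 p1=6 p2=18 p3=18; velocities now: v0=-2 v1=-2 v2=0 v3=2

Answer: 1,2 2,3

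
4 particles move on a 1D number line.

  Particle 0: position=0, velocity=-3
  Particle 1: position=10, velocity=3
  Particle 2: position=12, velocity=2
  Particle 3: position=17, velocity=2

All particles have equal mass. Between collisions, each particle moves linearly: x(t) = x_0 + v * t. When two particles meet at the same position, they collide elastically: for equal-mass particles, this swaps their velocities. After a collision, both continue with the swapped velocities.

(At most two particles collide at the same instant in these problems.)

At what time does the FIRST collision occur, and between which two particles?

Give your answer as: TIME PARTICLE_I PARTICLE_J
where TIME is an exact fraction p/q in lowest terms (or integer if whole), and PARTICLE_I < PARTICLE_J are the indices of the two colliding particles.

Answer: 2 1 2

Derivation:
Pair (0,1): pos 0,10 vel -3,3 -> not approaching (rel speed -6 <= 0)
Pair (1,2): pos 10,12 vel 3,2 -> gap=2, closing at 1/unit, collide at t=2
Pair (2,3): pos 12,17 vel 2,2 -> not approaching (rel speed 0 <= 0)
Earliest collision: t=2 between 1 and 2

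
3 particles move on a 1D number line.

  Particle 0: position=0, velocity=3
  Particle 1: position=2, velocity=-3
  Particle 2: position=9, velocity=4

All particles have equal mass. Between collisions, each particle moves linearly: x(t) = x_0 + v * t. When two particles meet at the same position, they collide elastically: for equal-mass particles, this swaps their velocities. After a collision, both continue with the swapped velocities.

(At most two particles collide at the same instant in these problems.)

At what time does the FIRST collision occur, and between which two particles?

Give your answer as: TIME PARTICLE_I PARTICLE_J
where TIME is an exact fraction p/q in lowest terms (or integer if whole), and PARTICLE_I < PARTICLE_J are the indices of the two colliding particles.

Answer: 1/3 0 1

Derivation:
Pair (0,1): pos 0,2 vel 3,-3 -> gap=2, closing at 6/unit, collide at t=1/3
Pair (1,2): pos 2,9 vel -3,4 -> not approaching (rel speed -7 <= 0)
Earliest collision: t=1/3 between 0 and 1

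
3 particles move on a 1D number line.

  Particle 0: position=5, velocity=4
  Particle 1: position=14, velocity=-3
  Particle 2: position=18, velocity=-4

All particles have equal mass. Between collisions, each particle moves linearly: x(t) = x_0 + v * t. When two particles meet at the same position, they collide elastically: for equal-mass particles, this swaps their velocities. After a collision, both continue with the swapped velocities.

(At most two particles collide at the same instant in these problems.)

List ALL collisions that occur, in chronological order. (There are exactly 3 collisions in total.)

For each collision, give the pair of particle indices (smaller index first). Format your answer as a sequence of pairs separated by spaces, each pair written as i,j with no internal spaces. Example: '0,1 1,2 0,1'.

Answer: 0,1 1,2 0,1

Derivation:
Collision at t=9/7: particles 0 and 1 swap velocities; positions: p0=71/7 p1=71/7 p2=90/7; velocities now: v0=-3 v1=4 v2=-4
Collision at t=13/8: particles 1 and 2 swap velocities; positions: p0=73/8 p1=23/2 p2=23/2; velocities now: v0=-3 v1=-4 v2=4
Collision at t=4: particles 0 and 1 swap velocities; positions: p0=2 p1=2 p2=21; velocities now: v0=-4 v1=-3 v2=4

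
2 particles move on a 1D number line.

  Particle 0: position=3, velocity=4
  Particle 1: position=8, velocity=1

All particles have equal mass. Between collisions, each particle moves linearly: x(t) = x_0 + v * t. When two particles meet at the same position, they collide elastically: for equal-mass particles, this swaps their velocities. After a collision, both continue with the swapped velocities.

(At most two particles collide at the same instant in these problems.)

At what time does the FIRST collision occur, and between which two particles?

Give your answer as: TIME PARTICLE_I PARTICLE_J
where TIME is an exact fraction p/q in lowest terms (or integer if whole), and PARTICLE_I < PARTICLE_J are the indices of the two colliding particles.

Answer: 5/3 0 1

Derivation:
Pair (0,1): pos 3,8 vel 4,1 -> gap=5, closing at 3/unit, collide at t=5/3
Earliest collision: t=5/3 between 0 and 1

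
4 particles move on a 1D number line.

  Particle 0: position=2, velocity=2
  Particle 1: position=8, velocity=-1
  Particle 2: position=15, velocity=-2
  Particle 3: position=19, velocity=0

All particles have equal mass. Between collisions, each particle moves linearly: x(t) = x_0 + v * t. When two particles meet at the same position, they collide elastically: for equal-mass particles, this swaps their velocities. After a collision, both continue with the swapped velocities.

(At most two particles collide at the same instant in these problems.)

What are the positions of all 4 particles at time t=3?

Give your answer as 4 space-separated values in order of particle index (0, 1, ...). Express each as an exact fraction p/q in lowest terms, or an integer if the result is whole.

Answer: 5 8 9 19

Derivation:
Collision at t=2: particles 0 and 1 swap velocities; positions: p0=6 p1=6 p2=11 p3=19; velocities now: v0=-1 v1=2 v2=-2 v3=0
Advance to t=3 (no further collisions before then); velocities: v0=-1 v1=2 v2=-2 v3=0; positions = 5 8 9 19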